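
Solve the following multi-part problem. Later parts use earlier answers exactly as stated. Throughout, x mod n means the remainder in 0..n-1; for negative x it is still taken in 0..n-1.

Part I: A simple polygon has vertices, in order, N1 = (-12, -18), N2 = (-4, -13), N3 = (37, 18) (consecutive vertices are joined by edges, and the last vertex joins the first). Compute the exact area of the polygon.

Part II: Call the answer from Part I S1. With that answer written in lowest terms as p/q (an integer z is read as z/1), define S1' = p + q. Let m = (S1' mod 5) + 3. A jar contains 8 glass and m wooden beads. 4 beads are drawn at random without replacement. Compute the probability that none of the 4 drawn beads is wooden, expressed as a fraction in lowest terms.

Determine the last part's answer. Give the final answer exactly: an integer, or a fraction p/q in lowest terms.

7/33

Part I: cross terms: (-12*-13 - -4*-18)=84, (-4*18 - 37*-13)=409, (37*-18 - -12*18)=-450; twice the area = |43| = 43; area = 43/2; answer 43/2
Part II: S1 = 43/2; threaded value p + q = 45; m = 3; total draws C(11,4) = 330; favorable C(8,4) = 70; P = 7/33; answer 7/33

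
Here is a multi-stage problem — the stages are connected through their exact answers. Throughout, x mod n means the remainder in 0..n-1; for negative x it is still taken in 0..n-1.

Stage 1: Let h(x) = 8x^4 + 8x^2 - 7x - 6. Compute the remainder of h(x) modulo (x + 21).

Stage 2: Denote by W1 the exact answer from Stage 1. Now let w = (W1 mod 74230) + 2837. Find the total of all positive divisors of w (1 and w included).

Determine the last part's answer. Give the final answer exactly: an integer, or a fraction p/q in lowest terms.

Stage 1: remainder = value at the root: 8*(-21)^4 + 8*(-21)^2 - 7*(-21)^1 - 6 = (1555848) + (3528) + (147) + (-6) = 1559517; answer 1559517
Stage 2: W1 = 1559517; w = 3524; 3524 = 2^2 * 881; sigma = (1 + 2 + 4) * (1 + 881) = 7 * 882 = 6174; answer 6174

6174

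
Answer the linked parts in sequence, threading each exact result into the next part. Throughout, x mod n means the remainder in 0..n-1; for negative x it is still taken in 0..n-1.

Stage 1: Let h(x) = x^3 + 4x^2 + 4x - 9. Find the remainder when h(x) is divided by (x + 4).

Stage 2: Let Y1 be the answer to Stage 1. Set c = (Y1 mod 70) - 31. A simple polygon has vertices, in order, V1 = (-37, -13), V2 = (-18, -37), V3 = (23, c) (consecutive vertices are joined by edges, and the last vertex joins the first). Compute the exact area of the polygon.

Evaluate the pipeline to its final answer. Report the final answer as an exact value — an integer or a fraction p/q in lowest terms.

1953/2

Stage 1: remainder = value at the root: 1*(-4)^3 + 4*(-4)^2 + 4*(-4)^1 - 9 = (-64) + (64) + (-16) + (-9) = -25; answer -25
Stage 2: Y1 = -25; c = 14; cross terms: (-37*-37 - -18*-13)=1135, (-18*14 - 23*-37)=599, (23*-13 - -37*14)=219; twice the area = |1953| = 1953; area = 1953/2; answer 1953/2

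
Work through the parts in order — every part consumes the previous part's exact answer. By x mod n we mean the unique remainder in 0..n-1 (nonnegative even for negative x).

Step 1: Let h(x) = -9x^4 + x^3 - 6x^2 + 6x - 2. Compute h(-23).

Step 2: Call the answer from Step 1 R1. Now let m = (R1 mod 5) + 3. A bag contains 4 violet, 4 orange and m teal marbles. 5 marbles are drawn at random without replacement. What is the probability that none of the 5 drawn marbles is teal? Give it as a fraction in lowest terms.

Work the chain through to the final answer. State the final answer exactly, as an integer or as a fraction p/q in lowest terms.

4/33

Step 1: -9*(-23)^4 + 1*(-23)^3 - 6*(-23)^2 + 6*(-23)^1 - 2 = (-2518569) + (-12167) + (-3174) + (-138) + (-2) = -2534050; answer -2534050
Step 2: R1 = -2534050; m = 3; total draws C(11,5) = 462; favorable C(8,5) = 56; P = 4/33; answer 4/33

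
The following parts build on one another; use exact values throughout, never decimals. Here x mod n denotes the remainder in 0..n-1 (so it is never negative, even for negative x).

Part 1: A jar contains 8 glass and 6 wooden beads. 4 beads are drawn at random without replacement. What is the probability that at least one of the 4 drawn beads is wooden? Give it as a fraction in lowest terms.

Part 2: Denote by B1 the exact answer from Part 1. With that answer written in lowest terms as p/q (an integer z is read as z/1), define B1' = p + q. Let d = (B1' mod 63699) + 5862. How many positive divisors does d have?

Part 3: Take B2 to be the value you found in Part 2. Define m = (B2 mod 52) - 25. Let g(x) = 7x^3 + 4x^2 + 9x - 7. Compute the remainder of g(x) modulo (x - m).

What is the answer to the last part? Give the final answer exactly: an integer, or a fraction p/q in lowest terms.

-19

Part 1: total draws C(14,4) = 1001; complement C(8,4) = 70; favorable 1001 - 70 = 931; P = 133/143; answer 133/143
Part 2: B1 = 133/143; threaded value p + q = 276; d = 6138; 6138 = 2 * 3^2 * 11 * 31; number of divisors = (1+1) * (2+1) * (1+1) * (1+1) = 24; answer 24
Part 3: B2 = 24; m = -1; remainder = value at the root: 7*(-1)^3 + 4*(-1)^2 + 9*(-1)^1 - 7 = (-7) + (4) + (-9) + (-7) = -19; answer -19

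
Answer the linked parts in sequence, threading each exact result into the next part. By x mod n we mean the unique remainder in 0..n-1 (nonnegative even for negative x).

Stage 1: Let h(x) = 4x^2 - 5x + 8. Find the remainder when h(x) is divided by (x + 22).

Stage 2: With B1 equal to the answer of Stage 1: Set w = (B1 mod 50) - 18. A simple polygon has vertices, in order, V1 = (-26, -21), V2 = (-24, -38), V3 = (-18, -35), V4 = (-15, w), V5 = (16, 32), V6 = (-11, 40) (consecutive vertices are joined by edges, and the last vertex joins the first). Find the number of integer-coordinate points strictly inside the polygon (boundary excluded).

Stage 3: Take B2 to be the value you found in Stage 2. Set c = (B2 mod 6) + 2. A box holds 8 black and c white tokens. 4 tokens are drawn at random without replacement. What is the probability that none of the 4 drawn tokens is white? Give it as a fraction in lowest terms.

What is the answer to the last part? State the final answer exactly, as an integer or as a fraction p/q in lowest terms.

7/33

Stage 1: remainder = value at the root: 4*(-22)^2 - 5*(-22)^1 + 8 = (1936) + (110) + (8) = 2054; answer 2054
Stage 2: B1 = 2054; w = -14; cross terms: (-26*-38 - -24*-21)=484, (-24*-35 - -18*-38)=156, (-18*-14 - -15*-35)=-273, (-15*32 - 16*-14)=-256, (16*40 - -11*32)=992, (-11*-21 - -26*40)=1271; twice the area = |2374| = 2374; area = 1187; boundary points = 1 + 3 + 3 + 1 + 1 + 1 = 10; strictly interior points = area - boundary/2 + 1 = 1183; answer 1183
Stage 3: B2 = 1183; c = 3; total draws C(11,4) = 330; favorable C(8,4) = 70; P = 7/33; answer 7/33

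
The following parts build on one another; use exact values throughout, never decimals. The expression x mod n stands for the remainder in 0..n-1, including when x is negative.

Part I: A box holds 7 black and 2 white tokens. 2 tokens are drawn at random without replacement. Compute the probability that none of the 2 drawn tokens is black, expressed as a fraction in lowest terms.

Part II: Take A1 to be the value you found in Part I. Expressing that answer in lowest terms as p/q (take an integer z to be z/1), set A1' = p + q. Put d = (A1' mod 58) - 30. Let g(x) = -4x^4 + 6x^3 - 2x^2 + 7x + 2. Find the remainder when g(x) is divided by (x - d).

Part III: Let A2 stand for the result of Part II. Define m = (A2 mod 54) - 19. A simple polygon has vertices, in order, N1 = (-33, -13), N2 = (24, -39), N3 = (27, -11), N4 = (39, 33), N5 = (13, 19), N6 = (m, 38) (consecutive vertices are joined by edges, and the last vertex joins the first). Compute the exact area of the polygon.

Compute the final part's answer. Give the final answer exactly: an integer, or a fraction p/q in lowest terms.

2852

Part I: total draws C(9,2) = 36; favorable C(2,2) = 1; P = 1/36; answer 1/36
Part II: A1 = 1/36; threaded value p + q = 37; d = 7; remainder = value at the root: -4*(7)^4 + 6*(7)^3 - 2*(7)^2 + 7*(7)^1 + 2 = (-9604) + (2058) + (-98) + (49) + (2) = -7593; answer -7593
Part III: A2 = -7593; m = 2; cross terms: (-33*-39 - 24*-13)=1599, (24*-11 - 27*-39)=789, (27*33 - 39*-11)=1320, (39*19 - 13*33)=312, (13*38 - 2*19)=456, (2*-13 - -33*38)=1228; twice the area = |5704| = 5704; area = 2852; answer 2852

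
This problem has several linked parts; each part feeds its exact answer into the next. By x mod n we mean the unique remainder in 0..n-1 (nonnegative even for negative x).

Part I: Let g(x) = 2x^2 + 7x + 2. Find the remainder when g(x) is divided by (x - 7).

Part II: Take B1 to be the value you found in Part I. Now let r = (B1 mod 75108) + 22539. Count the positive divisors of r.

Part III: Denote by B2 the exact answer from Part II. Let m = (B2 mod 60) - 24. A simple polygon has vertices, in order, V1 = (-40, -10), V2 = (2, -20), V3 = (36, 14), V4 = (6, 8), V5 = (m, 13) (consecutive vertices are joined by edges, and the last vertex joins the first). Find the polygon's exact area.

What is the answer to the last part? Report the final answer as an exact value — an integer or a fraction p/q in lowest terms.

1293

Part I: remainder = value at the root: 2*(7)^2 + 7*(7)^1 + 2 = (98) + (49) + (2) = 149; answer 149
Part II: B1 = 149; r = 22688; 22688 = 2^5 * 709; number of divisors = (5+1) * (1+1) = 12; answer 12
Part III: B2 = 12; m = -12; cross terms: (-40*-20 - 2*-10)=820, (2*14 - 36*-20)=748, (36*8 - 6*14)=204, (6*13 - -12*8)=174, (-12*-10 - -40*13)=640; twice the area = |2586| = 2586; area = 1293; answer 1293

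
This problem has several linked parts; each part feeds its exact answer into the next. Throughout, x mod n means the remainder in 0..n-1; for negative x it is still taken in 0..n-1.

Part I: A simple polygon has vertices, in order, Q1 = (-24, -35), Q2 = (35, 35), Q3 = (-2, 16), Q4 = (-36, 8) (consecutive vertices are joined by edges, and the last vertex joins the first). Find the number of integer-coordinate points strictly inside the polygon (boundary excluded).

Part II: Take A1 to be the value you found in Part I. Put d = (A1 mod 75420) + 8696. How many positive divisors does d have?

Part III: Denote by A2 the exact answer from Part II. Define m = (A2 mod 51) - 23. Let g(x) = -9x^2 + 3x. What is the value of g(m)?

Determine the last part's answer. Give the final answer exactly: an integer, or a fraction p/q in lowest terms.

-6

Part I: cross terms: (-24*35 - 35*-35)=385, (35*16 - -2*35)=630, (-2*8 - -36*16)=560, (-36*-35 - -24*8)=1452; twice the area = |3027| = 3027; area = 3027/2; boundary points = 1 + 1 + 2 + 1 = 5; strictly interior points = area - boundary/2 + 1 = 1512; answer 1512
Part II: A1 = 1512; d = 10208; 10208 = 2^5 * 11 * 29; number of divisors = (5+1) * (1+1) * (1+1) = 24; answer 24
Part III: A2 = 24; m = 1; -9*(1)^2 + 3*(1)^1 = (-9) + (3) = -6; answer -6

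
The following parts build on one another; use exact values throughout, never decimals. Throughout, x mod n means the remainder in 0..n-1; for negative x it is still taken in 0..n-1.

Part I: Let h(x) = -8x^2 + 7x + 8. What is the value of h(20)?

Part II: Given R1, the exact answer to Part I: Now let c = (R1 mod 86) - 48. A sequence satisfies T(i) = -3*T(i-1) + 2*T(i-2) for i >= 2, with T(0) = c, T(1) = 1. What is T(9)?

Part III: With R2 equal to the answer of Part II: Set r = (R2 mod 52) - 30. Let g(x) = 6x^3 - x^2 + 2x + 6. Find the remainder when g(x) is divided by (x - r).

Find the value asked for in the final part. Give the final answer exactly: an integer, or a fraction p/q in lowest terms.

-118875

Part I: -8*(20)^2 + 7*(20)^1 + 8 = (-3200) + (140) + (8) = -3052; answer -3052
Part II: R1 = -3052; c = -4; T(2) = -3*(1) + 2*(-4) = -11; iterating: T(2)=-11, T(3)=35, T(4)=-127, T(5)=451, T(6)=-1607, T(7)=5723, T(8)=-20383, T(9)=72595; answer 72595
Part III: R2 = 72595; r = -27; remainder = value at the root: 6*(-27)^3 - 1*(-27)^2 + 2*(-27)^1 + 6 = (-118098) + (-729) + (-54) + (6) = -118875; answer -118875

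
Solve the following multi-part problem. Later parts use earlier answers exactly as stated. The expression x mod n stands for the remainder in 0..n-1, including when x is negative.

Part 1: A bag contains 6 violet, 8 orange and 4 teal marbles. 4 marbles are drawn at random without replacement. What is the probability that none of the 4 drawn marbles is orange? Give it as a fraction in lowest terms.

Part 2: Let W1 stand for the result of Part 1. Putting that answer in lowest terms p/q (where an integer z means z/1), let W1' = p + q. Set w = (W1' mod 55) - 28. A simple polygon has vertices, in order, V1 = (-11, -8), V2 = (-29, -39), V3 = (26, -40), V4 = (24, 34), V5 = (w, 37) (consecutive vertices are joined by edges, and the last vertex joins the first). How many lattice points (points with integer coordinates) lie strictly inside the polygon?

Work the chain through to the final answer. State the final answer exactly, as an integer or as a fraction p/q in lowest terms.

2207

Part 1: total draws C(18,4) = 3060; favorable C(10,4) = 210; P = 7/102; answer 7/102
Part 2: W1 = 7/102; threaded value p + q = 109; w = 26; cross terms: (-11*-39 - -29*-8)=197, (-29*-40 - 26*-39)=2174, (26*34 - 24*-40)=1844, (24*37 - 26*34)=4, (26*-8 - -11*37)=199; twice the area = |4418| = 4418; area = 2209; boundary points = 1 + 1 + 2 + 1 + 1 = 6; strictly interior points = area - boundary/2 + 1 = 2207; answer 2207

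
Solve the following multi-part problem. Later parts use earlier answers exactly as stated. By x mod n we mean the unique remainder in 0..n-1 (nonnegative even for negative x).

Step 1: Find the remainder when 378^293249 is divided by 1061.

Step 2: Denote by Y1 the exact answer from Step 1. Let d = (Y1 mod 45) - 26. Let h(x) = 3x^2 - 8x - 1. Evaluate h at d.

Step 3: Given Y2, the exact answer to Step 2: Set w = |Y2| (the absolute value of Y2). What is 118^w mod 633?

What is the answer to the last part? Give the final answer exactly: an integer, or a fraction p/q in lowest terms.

391

Step 1: squarings mod 1061: 378^1=378, 378^2=710, 378^4=125, 378^8=771, 378^16=281, 378^32=447, 378^64=341, 378^128=632, 378^256=488, 378^512=480, 378^1024=163, 378^2048=44, 378^4096=875, 378^8192=644, 378^16384=946, 378^32768=493, 378^65536=80, 378^131072=34, 378^262144=95; 378^293249 = 378^1 * 378^128 * 378^256 * 378^2048 * 378^4096 * 378^8192 * 378^16384 * 378^262144 = 680 (mod 1061); answer 680
Step 2: Y1 = 680; d = -21; 3*(-21)^2 - 8*(-21)^1 - 1 = (1323) + (168) + (-1) = 1490; answer 1490
Step 3: Y2 = 1490; w = 1490; squarings mod 633: 118^1=118, 118^2=631, 118^4=4, 118^8=16, 118^16=256, 118^32=337, 118^64=262, 118^128=280, 118^256=541, 118^512=235, 118^1024=154; 118^1490 = 118^2 * 118^16 * 118^64 * 118^128 * 118^256 * 118^1024 = 391 (mod 633); answer 391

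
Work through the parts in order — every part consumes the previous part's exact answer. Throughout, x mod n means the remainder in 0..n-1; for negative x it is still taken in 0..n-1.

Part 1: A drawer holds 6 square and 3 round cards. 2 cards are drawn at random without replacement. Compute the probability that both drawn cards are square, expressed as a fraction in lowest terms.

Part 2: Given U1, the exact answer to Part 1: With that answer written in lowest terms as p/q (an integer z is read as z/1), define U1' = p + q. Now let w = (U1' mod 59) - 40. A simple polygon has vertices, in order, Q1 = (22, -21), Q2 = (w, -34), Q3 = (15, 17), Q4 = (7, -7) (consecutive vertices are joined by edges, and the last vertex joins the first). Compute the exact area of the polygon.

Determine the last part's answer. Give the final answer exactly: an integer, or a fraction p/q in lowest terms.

Part 1: total draws C(9,2) = 36; favorable C(6,2) = 15; P = 5/12; answer 5/12
Part 2: U1 = 5/12; threaded value p + q = 17; w = -23; cross terms: (22*-34 - -23*-21)=-1231, (-23*17 - 15*-34)=119, (15*-7 - 7*17)=-224, (7*-21 - 22*-7)=7; twice the area = |-1329| = 1329; area = 1329/2; answer 1329/2

1329/2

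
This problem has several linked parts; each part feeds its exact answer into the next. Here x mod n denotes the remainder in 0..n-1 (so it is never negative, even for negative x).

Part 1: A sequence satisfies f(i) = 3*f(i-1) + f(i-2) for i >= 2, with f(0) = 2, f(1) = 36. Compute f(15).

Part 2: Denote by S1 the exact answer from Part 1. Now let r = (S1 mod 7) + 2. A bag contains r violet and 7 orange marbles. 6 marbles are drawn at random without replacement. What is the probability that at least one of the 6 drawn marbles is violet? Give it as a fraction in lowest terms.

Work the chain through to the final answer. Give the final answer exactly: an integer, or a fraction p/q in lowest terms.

Part 1: f(2) = 3*(36) + 1*(2) = 110; iterating: f(2)=110, f(3)=366, f(4)=1208, f(5)=3990, f(6)=13178, f(7)=43524, f(8)=143750, f(9)=474774, f(10)=1568072, f(11)=5178990, f(12)=17105042, f(13)=56494116, f(14)=186587390, f(15)=616256286; answer 616256286
Part 2: S1 = 616256286; r = 4; total draws C(11,6) = 462; complement C(7,6) = 7; favorable 462 - 7 = 455; P = 65/66; answer 65/66

65/66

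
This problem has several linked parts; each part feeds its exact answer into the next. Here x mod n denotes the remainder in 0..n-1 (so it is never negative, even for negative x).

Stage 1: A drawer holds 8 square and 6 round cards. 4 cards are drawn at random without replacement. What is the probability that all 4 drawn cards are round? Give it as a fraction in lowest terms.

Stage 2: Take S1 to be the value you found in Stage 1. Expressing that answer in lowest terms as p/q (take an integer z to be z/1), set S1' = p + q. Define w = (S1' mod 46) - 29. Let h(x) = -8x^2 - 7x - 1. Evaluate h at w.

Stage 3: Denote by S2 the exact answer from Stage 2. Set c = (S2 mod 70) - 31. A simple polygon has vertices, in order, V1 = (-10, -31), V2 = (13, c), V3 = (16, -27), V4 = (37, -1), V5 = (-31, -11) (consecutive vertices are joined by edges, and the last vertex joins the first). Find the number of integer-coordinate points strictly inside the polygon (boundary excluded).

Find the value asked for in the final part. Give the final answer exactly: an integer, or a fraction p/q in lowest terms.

Stage 1: total draws C(14,4) = 1001; favorable C(6,4) = 15; P = 15/1001; answer 15/1001
Stage 2: S1 = 15/1001; threaded value p + q = 1016; w = -25; -8*(-25)^2 - 7*(-25)^1 - 1 = (-5000) + (175) + (-1) = -4826; answer -4826
Stage 3: S2 = -4826; c = -27; cross terms: (-10*-27 - 13*-31)=673, (13*-27 - 16*-27)=81, (16*-1 - 37*-27)=983, (37*-11 - -31*-1)=-438, (-31*-31 - -10*-11)=851; twice the area = |2150| = 2150; area = 1075; boundary points = 1 + 3 + 1 + 2 + 1 = 8; strictly interior points = area - boundary/2 + 1 = 1072; answer 1072

1072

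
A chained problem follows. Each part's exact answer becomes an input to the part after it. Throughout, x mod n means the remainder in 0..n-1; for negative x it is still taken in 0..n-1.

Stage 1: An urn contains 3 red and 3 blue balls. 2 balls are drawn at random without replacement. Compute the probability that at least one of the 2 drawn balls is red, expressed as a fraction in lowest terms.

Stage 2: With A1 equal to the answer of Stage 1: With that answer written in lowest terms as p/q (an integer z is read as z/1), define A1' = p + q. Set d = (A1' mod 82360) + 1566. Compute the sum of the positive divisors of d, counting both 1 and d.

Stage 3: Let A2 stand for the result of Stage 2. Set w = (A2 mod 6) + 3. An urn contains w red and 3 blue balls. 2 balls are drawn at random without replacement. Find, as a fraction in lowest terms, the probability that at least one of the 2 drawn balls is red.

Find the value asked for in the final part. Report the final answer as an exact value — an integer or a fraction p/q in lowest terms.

25/28

Stage 1: total draws C(6,2) = 15; complement C(3,2) = 3; favorable 15 - 3 = 12; P = 4/5; answer 4/5
Stage 2: A1 = 4/5; threaded value p + q = 9; d = 1575; 1575 = 3^2 * 5^2 * 7; sigma = (1 + 3 + 9) * (1 + 5 + 25) * (1 + 7) = 13 * 31 * 8 = 3224; answer 3224
Stage 3: A2 = 3224; w = 5; total draws C(8,2) = 28; complement C(3,2) = 3; favorable 28 - 3 = 25; P = 25/28; answer 25/28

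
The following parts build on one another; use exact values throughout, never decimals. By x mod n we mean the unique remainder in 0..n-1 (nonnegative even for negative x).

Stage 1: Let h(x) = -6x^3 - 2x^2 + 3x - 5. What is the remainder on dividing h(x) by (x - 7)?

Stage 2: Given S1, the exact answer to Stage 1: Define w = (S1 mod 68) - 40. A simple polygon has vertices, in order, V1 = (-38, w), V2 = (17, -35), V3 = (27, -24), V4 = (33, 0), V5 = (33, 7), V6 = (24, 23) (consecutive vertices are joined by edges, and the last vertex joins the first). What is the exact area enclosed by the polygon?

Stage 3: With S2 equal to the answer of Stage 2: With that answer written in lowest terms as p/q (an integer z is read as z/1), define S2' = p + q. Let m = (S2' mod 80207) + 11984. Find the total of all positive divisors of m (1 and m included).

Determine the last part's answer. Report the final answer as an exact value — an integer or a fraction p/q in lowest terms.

Stage 1: remainder = value at the root: -6*(7)^3 - 2*(7)^2 + 3*(7)^1 - 5 = (-2058) + (-98) + (21) + (-5) = -2140; answer -2140
Stage 2: S1 = -2140; w = -4; cross terms: (-38*-35 - 17*-4)=1398, (17*-24 - 27*-35)=537, (27*0 - 33*-24)=792, (33*7 - 33*0)=231, (33*23 - 24*7)=591, (24*-4 - -38*23)=778; twice the area = |4327| = 4327; area = 4327/2; answer 4327/2
Stage 3: S2 = 4327/2; threaded value p + q = 4329; m = 16313; 16313 = 11 * 1483; sigma = (1 + 11) * (1 + 1483) = 12 * 1484 = 17808; answer 17808

17808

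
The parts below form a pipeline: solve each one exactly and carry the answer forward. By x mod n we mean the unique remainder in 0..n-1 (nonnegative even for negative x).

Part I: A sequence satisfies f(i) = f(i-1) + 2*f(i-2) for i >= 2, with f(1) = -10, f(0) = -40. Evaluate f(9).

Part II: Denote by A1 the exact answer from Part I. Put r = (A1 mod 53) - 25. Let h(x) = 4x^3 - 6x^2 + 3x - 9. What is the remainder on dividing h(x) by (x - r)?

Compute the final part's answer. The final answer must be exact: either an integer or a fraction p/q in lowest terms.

-71

Part I: f(2) = 1*(-10) + 2*(-40) = -90; iterating: f(2)=-90, f(3)=-110, f(4)=-290, f(5)=-510, f(6)=-1090, f(7)=-2110, f(8)=-4290, f(9)=-8510; answer -8510
Part II: A1 = -8510; r = -2; remainder = value at the root: 4*(-2)^3 - 6*(-2)^2 + 3*(-2)^1 - 9 = (-32) + (-24) + (-6) + (-9) = -71; answer -71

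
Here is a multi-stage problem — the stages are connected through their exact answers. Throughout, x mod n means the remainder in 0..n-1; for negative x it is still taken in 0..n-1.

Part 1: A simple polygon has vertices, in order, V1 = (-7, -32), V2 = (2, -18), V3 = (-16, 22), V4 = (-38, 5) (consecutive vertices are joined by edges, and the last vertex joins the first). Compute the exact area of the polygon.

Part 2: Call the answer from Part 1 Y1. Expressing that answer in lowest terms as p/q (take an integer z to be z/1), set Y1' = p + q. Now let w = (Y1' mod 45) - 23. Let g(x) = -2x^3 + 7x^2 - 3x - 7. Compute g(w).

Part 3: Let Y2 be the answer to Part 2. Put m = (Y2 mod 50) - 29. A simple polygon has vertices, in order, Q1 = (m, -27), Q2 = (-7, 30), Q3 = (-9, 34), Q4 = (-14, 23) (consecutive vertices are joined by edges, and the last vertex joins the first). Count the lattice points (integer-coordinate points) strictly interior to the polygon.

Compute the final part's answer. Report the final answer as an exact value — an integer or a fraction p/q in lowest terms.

Part 1: cross terms: (-7*-18 - 2*-32)=190, (2*22 - -16*-18)=-244, (-16*5 - -38*22)=756, (-38*-32 - -7*5)=1251; twice the area = |1953| = 1953; area = 1953/2; answer 1953/2
Part 2: Y1 = 1953/2; threaded value p + q = 1955; w = -3; -2*(-3)^3 + 7*(-3)^2 - 3*(-3)^1 - 7 = (54) + (63) + (9) + (-7) = 119; answer 119
Part 3: Y2 = 119; m = -10; cross terms: (-10*30 - -7*-27)=-489, (-7*34 - -9*30)=32, (-9*23 - -14*34)=269, (-14*-27 - -10*23)=608; twice the area = |420| = 420; area = 210; boundary points = 3 + 2 + 1 + 2 = 8; strictly interior points = area - boundary/2 + 1 = 207; answer 207

207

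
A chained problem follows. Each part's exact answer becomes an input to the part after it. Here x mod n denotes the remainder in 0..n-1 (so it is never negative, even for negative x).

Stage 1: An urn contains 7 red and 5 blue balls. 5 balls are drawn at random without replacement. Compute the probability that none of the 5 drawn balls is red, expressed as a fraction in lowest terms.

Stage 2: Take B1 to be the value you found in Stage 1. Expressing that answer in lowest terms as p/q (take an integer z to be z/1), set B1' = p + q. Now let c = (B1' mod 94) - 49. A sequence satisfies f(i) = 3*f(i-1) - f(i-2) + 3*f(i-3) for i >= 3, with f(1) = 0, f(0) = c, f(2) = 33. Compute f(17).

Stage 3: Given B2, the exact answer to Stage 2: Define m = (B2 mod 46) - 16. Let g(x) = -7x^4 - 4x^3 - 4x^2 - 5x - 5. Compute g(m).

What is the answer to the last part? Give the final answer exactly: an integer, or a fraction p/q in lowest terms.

-4393681

Stage 1: total draws C(12,5) = 792; favorable C(5,5) = 1; P = 1/792; answer 1/792
Stage 2: B1 = 1/792; threaded value p + q = 793; c = -8; f(3) = 3*(33) - 1*(0) + 3*(-8) = 75; iterating: f(3)=75, f(4)=192, f(5)=600, f(6)=1833, f(7)=5475, f(8)=16392, f(9)=49200, f(10)=147633, f(11)=442875, f(12)=1328592, f(13)=3985800, f(14)=11957433, f(15)=35872275, f(16)=107616792, f(17)=322850400; answer 322850400
Stage 3: B2 = 322850400; m = 28; -7*(28)^4 - 4*(28)^3 - 4*(28)^2 - 5*(28)^1 - 5 = (-4302592) + (-87808) + (-3136) + (-140) + (-5) = -4393681; answer -4393681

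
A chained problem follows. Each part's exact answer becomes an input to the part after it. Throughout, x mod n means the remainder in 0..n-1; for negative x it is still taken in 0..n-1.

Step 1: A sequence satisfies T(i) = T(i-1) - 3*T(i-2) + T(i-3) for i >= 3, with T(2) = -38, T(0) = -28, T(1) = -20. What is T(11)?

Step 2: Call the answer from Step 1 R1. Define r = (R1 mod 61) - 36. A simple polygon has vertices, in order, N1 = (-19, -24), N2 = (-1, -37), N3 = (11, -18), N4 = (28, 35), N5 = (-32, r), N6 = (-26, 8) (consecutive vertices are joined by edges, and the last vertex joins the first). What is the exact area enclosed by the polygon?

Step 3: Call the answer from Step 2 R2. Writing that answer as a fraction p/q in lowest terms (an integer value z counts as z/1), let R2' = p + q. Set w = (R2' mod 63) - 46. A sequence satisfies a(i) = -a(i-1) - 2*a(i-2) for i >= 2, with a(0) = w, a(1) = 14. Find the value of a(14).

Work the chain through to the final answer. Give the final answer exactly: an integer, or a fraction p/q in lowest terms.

1306

Step 1: T(3) = 1*(-38) - 3*(-20) + 1*(-28) = -6; iterating: T(3)=-6, T(4)=88, T(5)=68, T(6)=-202, T(7)=-318, T(8)=356, T(9)=1108, T(10)=-278, T(11)=-3246; answer -3246
Step 2: R1 = -3246; r = 12; cross terms: (-19*-37 - -1*-24)=679, (-1*-18 - 11*-37)=425, (11*35 - 28*-18)=889, (28*12 - -32*35)=1456, (-32*8 - -26*12)=56, (-26*-24 - -19*8)=776; twice the area = |4281| = 4281; area = 4281/2; answer 4281/2
Step 3: R2 = 4281/2; threaded value p + q = 4283; w = 16; a(2) = -1*(14) - 2*(16) = -46; iterating: a(2)=-46, a(3)=18, a(4)=74, a(5)=-110, a(6)=-38, a(7)=258, a(8)=-182, a(9)=-334, a(10)=698, a(11)=-30, a(12)=-1366, a(13)=1426, a(14)=1306; answer 1306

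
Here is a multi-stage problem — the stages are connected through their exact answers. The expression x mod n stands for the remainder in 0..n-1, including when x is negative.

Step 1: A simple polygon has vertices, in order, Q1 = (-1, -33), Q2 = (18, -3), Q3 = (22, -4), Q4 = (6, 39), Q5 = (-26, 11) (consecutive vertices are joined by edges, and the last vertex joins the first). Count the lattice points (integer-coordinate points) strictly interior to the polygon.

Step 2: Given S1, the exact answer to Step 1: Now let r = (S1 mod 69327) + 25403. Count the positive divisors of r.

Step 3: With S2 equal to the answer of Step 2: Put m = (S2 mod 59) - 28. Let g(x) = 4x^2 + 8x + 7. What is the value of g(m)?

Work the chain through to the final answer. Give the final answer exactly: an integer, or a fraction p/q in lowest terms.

1447

Step 1: cross terms: (-1*-3 - 18*-33)=597, (18*-4 - 22*-3)=-6, (22*39 - 6*-4)=882, (6*11 - -26*39)=1080, (-26*-33 - -1*11)=869; twice the area = |3422| = 3422; area = 1711; boundary points = 1 + 1 + 1 + 4 + 1 = 8; strictly interior points = area - boundary/2 + 1 = 1708; answer 1708
Step 2: S1 = 1708; r = 27111; 27111 = 3 * 7 * 1291; number of divisors = (1+1) * (1+1) * (1+1) = 8; answer 8
Step 3: S2 = 8; m = -20; 4*(-20)^2 + 8*(-20)^1 + 7 = (1600) + (-160) + (7) = 1447; answer 1447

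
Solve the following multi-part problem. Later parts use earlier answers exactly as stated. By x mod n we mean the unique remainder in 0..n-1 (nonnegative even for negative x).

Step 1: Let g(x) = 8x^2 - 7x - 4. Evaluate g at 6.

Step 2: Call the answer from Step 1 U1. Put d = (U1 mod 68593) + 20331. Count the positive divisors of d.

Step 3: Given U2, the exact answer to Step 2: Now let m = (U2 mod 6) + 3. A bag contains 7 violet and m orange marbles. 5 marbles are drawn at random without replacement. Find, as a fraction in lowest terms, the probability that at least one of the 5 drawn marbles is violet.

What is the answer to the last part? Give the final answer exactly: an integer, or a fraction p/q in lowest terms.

283/286

Step 1: 8*(6)^2 - 7*(6)^1 - 4 = (288) + (-42) + (-4) = 242; answer 242
Step 2: U1 = 242; d = 20573; 20573 = 7 * 2939; number of divisors = (1+1) * (1+1) = 4; answer 4
Step 3: U2 = 4; m = 7; total draws C(14,5) = 2002; complement C(7,5) = 21; favorable 2002 - 21 = 1981; P = 283/286; answer 283/286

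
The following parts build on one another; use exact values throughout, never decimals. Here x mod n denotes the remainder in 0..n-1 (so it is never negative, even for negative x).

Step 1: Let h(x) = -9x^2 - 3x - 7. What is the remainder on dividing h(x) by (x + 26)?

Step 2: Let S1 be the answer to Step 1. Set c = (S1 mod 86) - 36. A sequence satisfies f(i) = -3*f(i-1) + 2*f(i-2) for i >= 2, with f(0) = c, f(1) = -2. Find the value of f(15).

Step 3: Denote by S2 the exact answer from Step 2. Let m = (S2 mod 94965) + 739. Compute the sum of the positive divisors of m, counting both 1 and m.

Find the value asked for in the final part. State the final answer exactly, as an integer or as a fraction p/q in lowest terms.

150912

Step 1: remainder = value at the root: -9*(-26)^2 - 3*(-26)^1 - 7 = (-6084) + (78) + (-7) = -6013; answer -6013
Step 2: S1 = -6013; c = -29; f(2) = -3*(-2) + 2*(-29) = -52; iterating: f(2)=-52, f(3)=152, f(4)=-560, f(5)=1984, f(6)=-7072, f(7)=25184, f(8)=-89696, f(9)=319456, f(10)=-1137760, f(11)=4052192, f(12)=-14432096, f(13)=51400672, f(14)=-183066208, f(15)=651999968; answer 651999968
Step 3: S2 = 651999968; m = 65982; 65982 = 2 * 3 * 7 * 1571; sigma = (1 + 2) * (1 + 3) * (1 + 7) * (1 + 1571) = 3 * 4 * 8 * 1572 = 150912; answer 150912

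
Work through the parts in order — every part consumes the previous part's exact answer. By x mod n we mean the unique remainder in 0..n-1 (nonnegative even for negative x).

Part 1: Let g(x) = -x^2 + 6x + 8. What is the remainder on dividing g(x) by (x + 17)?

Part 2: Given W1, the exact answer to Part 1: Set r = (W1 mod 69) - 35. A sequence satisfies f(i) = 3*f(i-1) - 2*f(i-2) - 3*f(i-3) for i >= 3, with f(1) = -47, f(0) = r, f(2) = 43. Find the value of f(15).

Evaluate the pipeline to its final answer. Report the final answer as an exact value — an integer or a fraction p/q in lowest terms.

Part 1: remainder = value at the root: -1*(-17)^2 + 6*(-17)^1 + 8 = (-289) + (-102) + (8) = -383; answer -383
Part 2: W1 = -383; r = -4; f(3) = 3*(43) - 2*(-47) - 3*(-4) = 235; iterating: f(3)=235, f(4)=760, f(5)=1681, f(6)=2818, f(7)=2812, f(8)=-2243, f(9)=-20807, f(10)=-66371, f(11)=-150770, f(12)=-257147, f(13)=-270788, f(14)=154240, f(15)=1775737; answer 1775737

1775737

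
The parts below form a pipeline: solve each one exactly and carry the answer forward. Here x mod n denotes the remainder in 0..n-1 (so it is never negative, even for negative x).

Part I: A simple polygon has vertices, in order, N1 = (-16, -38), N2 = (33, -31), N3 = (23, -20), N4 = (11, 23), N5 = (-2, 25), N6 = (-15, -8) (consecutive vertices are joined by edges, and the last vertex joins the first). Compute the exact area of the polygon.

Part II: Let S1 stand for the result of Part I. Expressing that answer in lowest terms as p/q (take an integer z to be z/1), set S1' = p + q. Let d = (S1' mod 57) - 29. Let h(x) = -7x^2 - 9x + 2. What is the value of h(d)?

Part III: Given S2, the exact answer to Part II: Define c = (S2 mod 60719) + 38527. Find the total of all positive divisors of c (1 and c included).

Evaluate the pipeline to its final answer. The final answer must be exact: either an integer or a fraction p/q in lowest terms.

223776

Part I: cross terms: (-16*-31 - 33*-38)=1750, (33*-20 - 23*-31)=53, (23*23 - 11*-20)=749, (11*25 - -2*23)=321, (-2*-8 - -15*25)=391, (-15*-38 - -16*-8)=442; twice the area = |3706| = 3706; area = 1853; answer 1853
Part II: S1 = 1853; threaded value p + q = 1854; d = 1; -7*(1)^2 - 9*(1)^1 + 2 = (-7) + (-9) + (2) = -14; answer -14
Part III: S2 = -14; c = 99232; 99232 = 2^5 * 7 * 443; sigma = (1 + 2 + 4 + 8 + 16 + 32) * (1 + 7) * (1 + 443) = 63 * 8 * 444 = 223776; answer 223776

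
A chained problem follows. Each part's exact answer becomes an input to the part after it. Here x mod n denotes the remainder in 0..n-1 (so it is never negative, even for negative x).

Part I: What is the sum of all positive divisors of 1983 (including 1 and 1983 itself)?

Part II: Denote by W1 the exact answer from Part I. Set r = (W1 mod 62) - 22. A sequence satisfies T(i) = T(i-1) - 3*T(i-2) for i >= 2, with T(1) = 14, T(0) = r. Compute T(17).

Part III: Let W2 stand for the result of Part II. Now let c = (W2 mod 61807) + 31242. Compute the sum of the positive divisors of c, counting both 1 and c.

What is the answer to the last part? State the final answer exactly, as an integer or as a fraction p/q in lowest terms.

Part I: 1983 = 3 * 661; sigma = (1 + 3) * (1 + 661) = 4 * 662 = 2648; answer 2648
Part II: W1 = 2648; r = 22; T(2) = 1*(14) - 3*(22) = -52; iterating: T(2)=-52, T(3)=-94, T(4)=62, T(5)=344, T(6)=158, T(7)=-874, T(8)=-1348, T(9)=1274, T(10)=5318, T(11)=1496, T(12)=-14458, T(13)=-18946, T(14)=24428, T(15)=81266, T(16)=7982, T(17)=-235816; answer -235816
Part III: W2 = -235816; c = 42654; 42654 = 2 * 3 * 7109; sigma = (1 + 2) * (1 + 3) * (1 + 7109) = 3 * 4 * 7110 = 85320; answer 85320

85320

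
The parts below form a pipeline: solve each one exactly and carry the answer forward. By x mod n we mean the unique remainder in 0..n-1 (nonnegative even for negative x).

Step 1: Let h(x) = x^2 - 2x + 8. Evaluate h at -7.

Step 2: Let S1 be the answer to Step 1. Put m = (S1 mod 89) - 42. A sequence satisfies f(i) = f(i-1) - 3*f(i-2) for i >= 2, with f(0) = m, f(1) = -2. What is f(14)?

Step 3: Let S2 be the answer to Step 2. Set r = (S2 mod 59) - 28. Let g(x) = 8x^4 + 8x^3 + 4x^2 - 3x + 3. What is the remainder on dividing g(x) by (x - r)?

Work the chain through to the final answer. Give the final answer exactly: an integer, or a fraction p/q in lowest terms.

Step 1: 1*(-7)^2 - 2*(-7)^1 + 8 = (49) + (14) + (8) = 71; answer 71
Step 2: S1 = 71; m = 29; f(2) = 1*(-2) - 3*(29) = -89; iterating: f(2)=-89, f(3)=-83, f(4)=184, f(5)=433, f(6)=-119, f(7)=-1418, f(8)=-1061, f(9)=3193, f(10)=6376, f(11)=-3203, f(12)=-22331, f(13)=-12722, f(14)=54271; answer 54271
Step 3: S2 = 54271; r = 22; remainder = value at the root: 8*(22)^4 + 8*(22)^3 + 4*(22)^2 - 3*(22)^1 + 3 = (1874048) + (85184) + (1936) + (-66) + (3) = 1961105; answer 1961105

1961105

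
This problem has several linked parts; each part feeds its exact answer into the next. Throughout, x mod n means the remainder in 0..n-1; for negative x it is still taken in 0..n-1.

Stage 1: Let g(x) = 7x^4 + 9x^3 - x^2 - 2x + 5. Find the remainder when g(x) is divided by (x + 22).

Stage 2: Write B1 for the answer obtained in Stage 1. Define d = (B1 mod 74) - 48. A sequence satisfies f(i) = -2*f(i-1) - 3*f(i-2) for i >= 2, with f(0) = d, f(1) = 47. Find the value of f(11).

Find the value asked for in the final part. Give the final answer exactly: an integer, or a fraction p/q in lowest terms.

Stage 1: remainder = value at the root: 7*(-22)^4 + 9*(-22)^3 - 1*(-22)^2 - 2*(-22)^1 + 5 = (1639792) + (-95832) + (-484) + (44) + (5) = 1543525; answer 1543525
Stage 2: B1 = 1543525; d = -15; f(2) = -2*(47) - 3*(-15) = -49; iterating: f(2)=-49, f(3)=-43, f(4)=233, f(5)=-337, f(6)=-25, f(7)=1061, f(8)=-2047, f(9)=911, f(10)=4319, f(11)=-11371; answer -11371

-11371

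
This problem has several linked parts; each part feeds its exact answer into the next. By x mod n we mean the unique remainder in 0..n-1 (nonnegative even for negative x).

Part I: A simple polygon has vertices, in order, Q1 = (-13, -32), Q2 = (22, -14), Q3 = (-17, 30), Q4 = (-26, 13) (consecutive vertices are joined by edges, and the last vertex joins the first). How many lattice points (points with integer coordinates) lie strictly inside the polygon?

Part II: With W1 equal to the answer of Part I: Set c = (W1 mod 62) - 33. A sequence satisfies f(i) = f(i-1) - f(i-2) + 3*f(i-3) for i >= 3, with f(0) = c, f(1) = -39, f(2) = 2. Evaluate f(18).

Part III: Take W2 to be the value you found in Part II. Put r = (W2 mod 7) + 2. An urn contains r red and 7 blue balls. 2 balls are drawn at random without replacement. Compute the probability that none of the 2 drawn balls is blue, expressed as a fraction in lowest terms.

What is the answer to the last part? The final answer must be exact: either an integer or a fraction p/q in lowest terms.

Part I: cross terms: (-13*-14 - 22*-32)=886, (22*30 - -17*-14)=422, (-17*13 - -26*30)=559, (-26*-32 - -13*13)=1001; twice the area = |2868| = 2868; area = 1434; boundary points = 1 + 1 + 1 + 1 = 4; strictly interior points = area - boundary/2 + 1 = 1433; answer 1433
Part II: W1 = 1433; c = -26; f(3) = 1*(2) - 1*(-39) + 3*(-26) = -37; iterating: f(3)=-37, f(4)=-156, f(5)=-113, f(6)=-68, f(7)=-423, f(8)=-694, f(9)=-475, f(10)=-1050, f(11)=-2657, f(12)=-3032, f(13)=-3525, f(14)=-8464, f(15)=-14035, f(16)=-16146, f(17)=-27503, f(18)=-53462; answer -53462
Part III: W2 = -53462; r = 6; total draws C(13,2) = 78; favorable C(6,2) = 15; P = 5/26; answer 5/26

5/26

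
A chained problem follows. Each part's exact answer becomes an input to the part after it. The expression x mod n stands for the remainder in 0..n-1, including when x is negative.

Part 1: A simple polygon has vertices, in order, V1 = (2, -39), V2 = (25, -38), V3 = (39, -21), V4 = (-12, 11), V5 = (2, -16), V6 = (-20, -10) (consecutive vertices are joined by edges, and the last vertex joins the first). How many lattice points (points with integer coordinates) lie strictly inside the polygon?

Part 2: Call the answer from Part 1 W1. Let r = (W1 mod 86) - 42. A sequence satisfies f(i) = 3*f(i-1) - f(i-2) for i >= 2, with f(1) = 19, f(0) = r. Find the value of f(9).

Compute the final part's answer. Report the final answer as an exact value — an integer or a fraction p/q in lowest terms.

Part 1: cross terms: (2*-38 - 25*-39)=899, (25*-21 - 39*-38)=957, (39*11 - -12*-21)=177, (-12*-16 - 2*11)=170, (2*-10 - -20*-16)=-340, (-20*-39 - 2*-10)=800; twice the area = |2663| = 2663; area = 2663/2; boundary points = 1 + 1 + 1 + 1 + 2 + 1 = 7; strictly interior points = area - boundary/2 + 1 = 1329; answer 1329
Part 2: W1 = 1329; r = -3; f(2) = 3*(19) - 1*(-3) = 60; iterating: f(2)=60, f(3)=161, f(4)=423, f(5)=1108, f(6)=2901, f(7)=7595, f(8)=19884, f(9)=52057; answer 52057

52057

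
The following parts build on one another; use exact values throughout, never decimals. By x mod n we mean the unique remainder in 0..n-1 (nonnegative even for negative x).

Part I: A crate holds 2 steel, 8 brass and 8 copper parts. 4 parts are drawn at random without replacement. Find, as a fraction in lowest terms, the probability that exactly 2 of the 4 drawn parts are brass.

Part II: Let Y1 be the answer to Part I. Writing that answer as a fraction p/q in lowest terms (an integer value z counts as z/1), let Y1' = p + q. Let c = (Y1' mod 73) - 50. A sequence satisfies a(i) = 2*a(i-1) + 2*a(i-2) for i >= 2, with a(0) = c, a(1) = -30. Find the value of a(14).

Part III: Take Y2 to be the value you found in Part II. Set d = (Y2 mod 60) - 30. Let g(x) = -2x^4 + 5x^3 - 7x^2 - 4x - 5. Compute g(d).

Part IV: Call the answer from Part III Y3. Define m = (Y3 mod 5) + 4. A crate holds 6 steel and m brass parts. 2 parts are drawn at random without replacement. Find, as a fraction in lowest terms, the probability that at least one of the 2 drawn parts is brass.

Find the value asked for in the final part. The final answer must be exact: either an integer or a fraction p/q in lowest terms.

17/22

Part I: total draws C(18,4) = 3060; favorable C(8,2)*C(10,2) = 1260; P = 7/17; answer 7/17
Part II: Y1 = 7/17; threaded value p + q = 24; c = -26; a(2) = 2*(-30) + 2*(-26) = -112; iterating: a(2)=-112, a(3)=-284, a(4)=-792, a(5)=-2152, a(6)=-5888, a(7)=-16080, a(8)=-43936, a(9)=-120032, a(10)=-327936, a(11)=-895936, a(12)=-2447744, a(13)=-6687360, a(14)=-18270208; answer -18270208
Part III: Y2 = -18270208; d = 2; -2*(2)^4 + 5*(2)^3 - 7*(2)^2 - 4*(2)^1 - 5 = (-32) + (40) + (-28) + (-8) + (-5) = -33; answer -33
Part IV: Y3 = -33; m = 6; total draws C(12,2) = 66; complement C(6,2) = 15; favorable 66 - 15 = 51; P = 17/22; answer 17/22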